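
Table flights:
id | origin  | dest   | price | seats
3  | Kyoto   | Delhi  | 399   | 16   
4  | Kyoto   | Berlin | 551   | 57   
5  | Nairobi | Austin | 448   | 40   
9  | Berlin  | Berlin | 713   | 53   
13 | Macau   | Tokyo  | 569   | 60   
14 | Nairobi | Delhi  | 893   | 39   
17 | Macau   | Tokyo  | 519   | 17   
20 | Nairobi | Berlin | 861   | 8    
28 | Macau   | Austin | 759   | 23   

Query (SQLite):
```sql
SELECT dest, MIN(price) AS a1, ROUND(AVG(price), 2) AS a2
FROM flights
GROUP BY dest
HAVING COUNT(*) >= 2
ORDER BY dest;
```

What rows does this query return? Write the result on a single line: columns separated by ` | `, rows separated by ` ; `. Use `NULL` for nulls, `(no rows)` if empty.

Group flights by dest.
Per group compute: MIN(price), ROUND(AVG(price), 2).
HAVING: drop groups with fewer than 2 rows.
  Austin: ids {5, 28} → MIN(price)=448, ROUND(AVG(price), 2)=603.5
  Berlin: ids {4, 9, 20} → MIN(price)=551, ROUND(AVG(price), 2)=708.33
  Delhi: ids {3, 14} → MIN(price)=399, ROUND(AVG(price), 2)=646
  Tokyo: ids {13, 17} → MIN(price)=519, ROUND(AVG(price), 2)=544

Austin | 448 | 603.5 ; Berlin | 551 | 708.33 ; Delhi | 399 | 646 ; Tokyo | 519 | 544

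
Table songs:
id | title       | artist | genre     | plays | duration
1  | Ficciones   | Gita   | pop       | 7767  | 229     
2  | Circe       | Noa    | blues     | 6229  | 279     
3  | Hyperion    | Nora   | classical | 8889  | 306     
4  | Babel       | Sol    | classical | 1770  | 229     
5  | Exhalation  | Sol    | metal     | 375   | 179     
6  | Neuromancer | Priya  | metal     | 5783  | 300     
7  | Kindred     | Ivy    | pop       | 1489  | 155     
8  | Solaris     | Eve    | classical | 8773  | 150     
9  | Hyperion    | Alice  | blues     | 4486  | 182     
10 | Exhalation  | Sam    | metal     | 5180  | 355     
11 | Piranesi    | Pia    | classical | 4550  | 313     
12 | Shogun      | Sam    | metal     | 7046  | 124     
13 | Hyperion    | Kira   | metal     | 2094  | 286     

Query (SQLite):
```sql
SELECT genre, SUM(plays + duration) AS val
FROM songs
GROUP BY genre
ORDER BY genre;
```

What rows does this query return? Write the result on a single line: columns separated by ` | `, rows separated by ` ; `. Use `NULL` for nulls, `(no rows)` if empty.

blues | 11176 ; classical | 24980 ; metal | 21722 ; pop | 9640

For each row compute plays + duration.
Group by genre; take SUM of the expression per group.
  blues: ids {2, 9} → SUM(plays + duration)=11176
  classical: ids {3, 4, 8, 11} → SUM(plays + duration)=24980
  metal: ids {5, 6, 10, 12, 13} → SUM(plays + duration)=21722
  pop: ids {1, 7} → SUM(plays + duration)=9640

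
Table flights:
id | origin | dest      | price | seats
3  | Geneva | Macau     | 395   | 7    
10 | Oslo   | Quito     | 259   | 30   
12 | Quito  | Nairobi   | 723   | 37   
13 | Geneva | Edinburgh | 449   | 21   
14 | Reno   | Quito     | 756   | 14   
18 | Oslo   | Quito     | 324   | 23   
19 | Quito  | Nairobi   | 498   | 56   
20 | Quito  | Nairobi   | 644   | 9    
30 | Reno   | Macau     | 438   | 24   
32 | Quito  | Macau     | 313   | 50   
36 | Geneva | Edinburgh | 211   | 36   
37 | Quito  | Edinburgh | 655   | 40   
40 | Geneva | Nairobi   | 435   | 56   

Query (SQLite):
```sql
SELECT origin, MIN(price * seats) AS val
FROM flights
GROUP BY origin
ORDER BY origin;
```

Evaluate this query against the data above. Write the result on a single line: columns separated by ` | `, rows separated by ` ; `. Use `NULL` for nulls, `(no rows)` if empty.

Geneva | 2765 ; Oslo | 7452 ; Quito | 5796 ; Reno | 10512

For each row compute price * seats.
Group by origin; take MIN of the expression per group.
  Geneva: ids {3, 13, 36, 40} → MIN(price * seats)=2765
  Oslo: ids {10, 18} → MIN(price * seats)=7452
  Quito: ids {12, 19, 20, 32, 37} → MIN(price * seats)=5796
  Reno: ids {14, 30} → MIN(price * seats)=10512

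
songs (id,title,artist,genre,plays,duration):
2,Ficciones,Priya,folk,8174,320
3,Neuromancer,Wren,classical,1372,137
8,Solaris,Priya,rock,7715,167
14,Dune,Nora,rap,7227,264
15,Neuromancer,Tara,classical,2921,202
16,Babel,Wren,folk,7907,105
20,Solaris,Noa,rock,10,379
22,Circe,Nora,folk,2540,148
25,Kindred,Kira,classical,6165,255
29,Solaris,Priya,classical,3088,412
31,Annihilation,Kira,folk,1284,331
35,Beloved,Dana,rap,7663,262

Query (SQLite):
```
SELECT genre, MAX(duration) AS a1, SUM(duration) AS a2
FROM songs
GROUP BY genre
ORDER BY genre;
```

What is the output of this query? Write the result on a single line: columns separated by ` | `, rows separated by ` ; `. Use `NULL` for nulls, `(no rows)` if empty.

Group songs by genre.
Per group compute: MAX(duration), SUM(duration).
  classical: ids {3, 15, 25, 29} → MAX(duration)=412, SUM(duration)=1006
  folk: ids {2, 16, 22, 31} → MAX(duration)=331, SUM(duration)=904
  rap: ids {14, 35} → MAX(duration)=264, SUM(duration)=526
  rock: ids {8, 20} → MAX(duration)=379, SUM(duration)=546

classical | 412 | 1006 ; folk | 331 | 904 ; rap | 264 | 526 ; rock | 379 | 546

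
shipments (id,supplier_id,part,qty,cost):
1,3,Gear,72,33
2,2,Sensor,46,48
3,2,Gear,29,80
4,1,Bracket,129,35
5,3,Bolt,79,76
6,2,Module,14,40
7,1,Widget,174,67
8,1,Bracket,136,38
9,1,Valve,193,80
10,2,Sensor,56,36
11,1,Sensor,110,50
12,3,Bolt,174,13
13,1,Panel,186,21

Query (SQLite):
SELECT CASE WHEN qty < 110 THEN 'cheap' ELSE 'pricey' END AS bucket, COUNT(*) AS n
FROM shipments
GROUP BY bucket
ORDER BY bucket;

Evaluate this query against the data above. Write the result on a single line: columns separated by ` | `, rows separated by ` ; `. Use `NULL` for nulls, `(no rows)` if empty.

cheap | 6 ; pricey | 7

Bucket rows by qty < 110 → 'cheap' else 'pricey'; count each bucket.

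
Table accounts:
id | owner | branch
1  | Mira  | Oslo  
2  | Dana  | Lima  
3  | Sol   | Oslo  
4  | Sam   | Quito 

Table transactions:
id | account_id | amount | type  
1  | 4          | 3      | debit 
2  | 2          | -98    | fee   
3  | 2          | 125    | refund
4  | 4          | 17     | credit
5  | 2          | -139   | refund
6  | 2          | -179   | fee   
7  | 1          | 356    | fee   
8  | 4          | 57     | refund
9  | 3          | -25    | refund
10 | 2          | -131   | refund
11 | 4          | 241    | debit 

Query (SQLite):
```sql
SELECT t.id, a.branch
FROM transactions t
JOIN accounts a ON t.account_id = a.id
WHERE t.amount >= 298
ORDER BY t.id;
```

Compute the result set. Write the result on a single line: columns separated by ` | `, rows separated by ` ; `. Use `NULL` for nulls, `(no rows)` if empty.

7 | Oslo

Each transactions row matches the accounts row where account_id = accounts.id.
Then keep rows with t.amount >= 298.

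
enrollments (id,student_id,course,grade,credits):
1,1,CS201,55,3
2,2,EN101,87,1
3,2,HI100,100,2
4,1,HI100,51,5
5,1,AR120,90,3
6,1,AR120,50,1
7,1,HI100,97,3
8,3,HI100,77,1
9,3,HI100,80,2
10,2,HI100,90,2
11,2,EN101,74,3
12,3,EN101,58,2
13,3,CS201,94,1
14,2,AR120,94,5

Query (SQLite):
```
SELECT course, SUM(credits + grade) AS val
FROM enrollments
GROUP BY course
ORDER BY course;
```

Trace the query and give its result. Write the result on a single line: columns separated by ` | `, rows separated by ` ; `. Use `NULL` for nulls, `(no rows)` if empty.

For each row compute credits + grade.
Group by course; take SUM of the expression per group.
  AR120: ids {5, 6, 14} → SUM(credits + grade)=243
  CS201: ids {1, 13} → SUM(credits + grade)=153
  EN101: ids {2, 11, 12} → SUM(credits + grade)=225
  HI100: ids {3, 4, 7, 8, 9, 10} → SUM(credits + grade)=510

AR120 | 243 ; CS201 | 153 ; EN101 | 225 ; HI100 | 510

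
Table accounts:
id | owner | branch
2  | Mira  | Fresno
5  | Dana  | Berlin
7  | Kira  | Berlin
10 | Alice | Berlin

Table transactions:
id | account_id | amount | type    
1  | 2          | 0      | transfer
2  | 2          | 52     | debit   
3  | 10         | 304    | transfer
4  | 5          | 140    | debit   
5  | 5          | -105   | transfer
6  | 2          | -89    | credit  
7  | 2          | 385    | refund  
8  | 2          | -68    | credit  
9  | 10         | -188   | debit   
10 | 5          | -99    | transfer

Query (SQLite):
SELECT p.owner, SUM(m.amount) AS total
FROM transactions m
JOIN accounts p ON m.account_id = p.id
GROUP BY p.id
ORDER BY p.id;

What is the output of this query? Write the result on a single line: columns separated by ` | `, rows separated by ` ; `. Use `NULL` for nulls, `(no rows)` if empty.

Mira | 280 ; Dana | -64 ; Alice | 116

Join each transactions row to its accounts via account_id.
Group joined rows by accounts.id; compute SUM(m.amount) per group.
  2: ids {1, 2, 6, 7, 8} → SUM(m.amount)=280
  5: ids {4, 5, 10} → SUM(m.amount)=-64
  10: ids {3, 9} → SUM(m.amount)=116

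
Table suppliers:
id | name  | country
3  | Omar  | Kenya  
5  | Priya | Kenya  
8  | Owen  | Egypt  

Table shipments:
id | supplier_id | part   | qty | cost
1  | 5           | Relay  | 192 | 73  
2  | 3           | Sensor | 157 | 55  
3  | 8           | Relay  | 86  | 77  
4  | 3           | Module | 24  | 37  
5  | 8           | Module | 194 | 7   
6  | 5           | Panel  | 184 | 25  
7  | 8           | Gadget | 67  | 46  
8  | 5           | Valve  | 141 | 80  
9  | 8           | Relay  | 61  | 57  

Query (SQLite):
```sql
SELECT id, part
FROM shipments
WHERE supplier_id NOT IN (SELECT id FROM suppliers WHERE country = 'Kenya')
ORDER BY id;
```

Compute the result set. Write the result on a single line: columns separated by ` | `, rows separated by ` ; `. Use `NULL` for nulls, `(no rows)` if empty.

3 | Relay ; 5 | Module ; 7 | Gadget ; 9 | Relay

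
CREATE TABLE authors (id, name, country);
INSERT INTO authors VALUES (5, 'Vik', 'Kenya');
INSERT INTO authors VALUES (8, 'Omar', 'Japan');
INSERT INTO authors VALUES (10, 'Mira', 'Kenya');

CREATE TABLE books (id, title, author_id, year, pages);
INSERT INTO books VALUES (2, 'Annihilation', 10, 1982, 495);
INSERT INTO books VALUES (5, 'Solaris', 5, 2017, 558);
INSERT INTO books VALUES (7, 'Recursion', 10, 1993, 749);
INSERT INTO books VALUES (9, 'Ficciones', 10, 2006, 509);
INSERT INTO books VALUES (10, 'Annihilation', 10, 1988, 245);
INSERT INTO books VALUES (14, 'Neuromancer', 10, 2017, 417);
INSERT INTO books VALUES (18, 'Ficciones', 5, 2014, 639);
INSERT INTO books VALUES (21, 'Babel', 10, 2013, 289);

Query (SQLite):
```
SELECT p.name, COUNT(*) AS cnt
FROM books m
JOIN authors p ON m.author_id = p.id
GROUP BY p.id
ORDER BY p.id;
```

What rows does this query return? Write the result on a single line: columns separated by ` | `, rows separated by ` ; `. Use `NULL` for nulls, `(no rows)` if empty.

Join each books row to its authors via author_id.
Group joined rows by authors.id; compute COUNT(*) per group.
  5: ids {5, 18} → COUNT(*)=2
  10: ids {2, 7, 9, 10, 14, 21} → COUNT(*)=6

Vik | 2 ; Mira | 6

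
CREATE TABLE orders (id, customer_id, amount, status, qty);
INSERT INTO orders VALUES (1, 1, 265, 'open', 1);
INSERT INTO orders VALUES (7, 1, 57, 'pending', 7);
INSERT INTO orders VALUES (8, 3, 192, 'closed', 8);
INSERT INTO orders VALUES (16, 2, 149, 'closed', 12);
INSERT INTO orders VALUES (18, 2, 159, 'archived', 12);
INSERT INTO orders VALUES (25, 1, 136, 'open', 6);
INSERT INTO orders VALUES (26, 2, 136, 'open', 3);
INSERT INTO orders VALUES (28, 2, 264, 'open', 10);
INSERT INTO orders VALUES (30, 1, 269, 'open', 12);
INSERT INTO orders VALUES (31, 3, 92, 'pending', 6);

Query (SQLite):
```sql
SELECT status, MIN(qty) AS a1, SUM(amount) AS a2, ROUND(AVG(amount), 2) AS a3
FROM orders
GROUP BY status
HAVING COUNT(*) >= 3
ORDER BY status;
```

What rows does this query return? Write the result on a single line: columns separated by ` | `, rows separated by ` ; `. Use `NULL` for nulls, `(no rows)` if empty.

open | 1 | 1070 | 214

Group orders by status.
Per group compute: MIN(qty), SUM(amount), ROUND(AVG(amount), 2).
HAVING: drop groups with fewer than 3 rows.
  archived: ids {18} → MIN(qty)=12, SUM(amount)=159, ROUND(AVG(amount), 2)=159
  closed: ids {8, 16} → MIN(qty)=8, SUM(amount)=341, ROUND(AVG(amount), 2)=170.5
  open: ids {1, 25, 26, 28, 30} → MIN(qty)=1, SUM(amount)=1070, ROUND(AVG(amount), 2)=214
  pending: ids {7, 31} → MIN(qty)=6, SUM(amount)=149, ROUND(AVG(amount), 2)=74.5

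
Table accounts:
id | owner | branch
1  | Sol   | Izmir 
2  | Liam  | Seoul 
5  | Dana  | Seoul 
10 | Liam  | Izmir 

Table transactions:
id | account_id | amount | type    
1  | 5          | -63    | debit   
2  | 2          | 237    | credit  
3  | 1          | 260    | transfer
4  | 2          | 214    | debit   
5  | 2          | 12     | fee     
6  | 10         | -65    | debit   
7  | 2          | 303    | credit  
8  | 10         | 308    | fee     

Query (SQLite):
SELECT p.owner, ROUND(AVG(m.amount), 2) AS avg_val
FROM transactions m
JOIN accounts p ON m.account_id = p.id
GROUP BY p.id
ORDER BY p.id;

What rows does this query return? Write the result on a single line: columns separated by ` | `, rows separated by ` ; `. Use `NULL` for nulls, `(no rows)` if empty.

Join each transactions row to its accounts via account_id.
Group joined rows by accounts.id; compute ROUND(AVG(m.amount), 2) per group.
  1: ids {3} → ROUND(AVG(m.amount), 2)=260
  2: ids {2, 4, 5, 7} → ROUND(AVG(m.amount), 2)=191.5
  5: ids {1} → ROUND(AVG(m.amount), 2)=-63
  10: ids {6, 8} → ROUND(AVG(m.amount), 2)=121.5

Sol | 260 ; Liam | 191.5 ; Dana | -63 ; Liam | 121.5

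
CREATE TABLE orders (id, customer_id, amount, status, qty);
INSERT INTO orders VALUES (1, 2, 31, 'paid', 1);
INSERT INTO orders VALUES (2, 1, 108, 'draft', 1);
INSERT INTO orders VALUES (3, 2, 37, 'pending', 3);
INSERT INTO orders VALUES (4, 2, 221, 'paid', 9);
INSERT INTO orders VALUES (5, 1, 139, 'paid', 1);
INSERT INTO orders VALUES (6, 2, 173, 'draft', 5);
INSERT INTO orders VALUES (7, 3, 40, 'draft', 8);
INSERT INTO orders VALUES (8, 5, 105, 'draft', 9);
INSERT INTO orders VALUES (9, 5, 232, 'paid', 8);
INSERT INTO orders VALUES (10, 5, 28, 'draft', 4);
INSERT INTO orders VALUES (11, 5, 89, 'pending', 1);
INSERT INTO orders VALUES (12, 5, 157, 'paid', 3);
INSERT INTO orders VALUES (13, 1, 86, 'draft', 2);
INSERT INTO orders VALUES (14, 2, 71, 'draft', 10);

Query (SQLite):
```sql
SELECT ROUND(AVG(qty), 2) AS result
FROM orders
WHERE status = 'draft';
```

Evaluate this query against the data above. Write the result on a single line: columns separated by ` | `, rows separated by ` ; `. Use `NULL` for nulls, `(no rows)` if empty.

5.57

Rows where status='draft' → qty values: [1, 5, 8, 9, 4, 2, 10].
AVG = 39 / 7 (rounded to 2 dp).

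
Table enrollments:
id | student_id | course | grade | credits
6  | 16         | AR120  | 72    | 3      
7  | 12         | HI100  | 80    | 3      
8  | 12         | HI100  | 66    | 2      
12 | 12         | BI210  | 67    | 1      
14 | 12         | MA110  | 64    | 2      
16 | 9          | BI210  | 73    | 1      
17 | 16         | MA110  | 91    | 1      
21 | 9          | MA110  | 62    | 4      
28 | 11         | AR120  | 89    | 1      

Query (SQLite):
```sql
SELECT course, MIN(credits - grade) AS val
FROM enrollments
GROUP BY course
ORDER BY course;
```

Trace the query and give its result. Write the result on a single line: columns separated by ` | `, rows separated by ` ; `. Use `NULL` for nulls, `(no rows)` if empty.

AR120 | -88 ; BI210 | -72 ; HI100 | -77 ; MA110 | -90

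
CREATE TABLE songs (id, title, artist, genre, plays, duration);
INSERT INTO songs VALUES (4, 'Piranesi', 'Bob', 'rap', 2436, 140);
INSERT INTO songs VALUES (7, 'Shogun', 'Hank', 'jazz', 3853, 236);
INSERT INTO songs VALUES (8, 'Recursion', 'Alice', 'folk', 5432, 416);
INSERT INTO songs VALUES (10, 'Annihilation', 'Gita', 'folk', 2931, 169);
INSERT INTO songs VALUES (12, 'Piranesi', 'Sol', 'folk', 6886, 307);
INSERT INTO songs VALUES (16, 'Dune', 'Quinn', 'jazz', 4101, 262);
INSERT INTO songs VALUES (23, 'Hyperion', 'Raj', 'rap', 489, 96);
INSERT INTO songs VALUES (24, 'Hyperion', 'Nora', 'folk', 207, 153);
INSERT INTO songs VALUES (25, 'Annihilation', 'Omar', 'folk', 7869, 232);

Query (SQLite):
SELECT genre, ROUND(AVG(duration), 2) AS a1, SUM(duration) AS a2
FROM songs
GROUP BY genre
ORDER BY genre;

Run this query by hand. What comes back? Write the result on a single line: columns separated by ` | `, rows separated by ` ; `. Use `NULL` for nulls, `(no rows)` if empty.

Group songs by genre.
Per group compute: ROUND(AVG(duration), 2), SUM(duration).
  folk: ids {8, 10, 12, 24, 25} → ROUND(AVG(duration), 2)=255.4, SUM(duration)=1277
  jazz: ids {7, 16} → ROUND(AVG(duration), 2)=249, SUM(duration)=498
  rap: ids {4, 23} → ROUND(AVG(duration), 2)=118, SUM(duration)=236

folk | 255.4 | 1277 ; jazz | 249 | 498 ; rap | 118 | 236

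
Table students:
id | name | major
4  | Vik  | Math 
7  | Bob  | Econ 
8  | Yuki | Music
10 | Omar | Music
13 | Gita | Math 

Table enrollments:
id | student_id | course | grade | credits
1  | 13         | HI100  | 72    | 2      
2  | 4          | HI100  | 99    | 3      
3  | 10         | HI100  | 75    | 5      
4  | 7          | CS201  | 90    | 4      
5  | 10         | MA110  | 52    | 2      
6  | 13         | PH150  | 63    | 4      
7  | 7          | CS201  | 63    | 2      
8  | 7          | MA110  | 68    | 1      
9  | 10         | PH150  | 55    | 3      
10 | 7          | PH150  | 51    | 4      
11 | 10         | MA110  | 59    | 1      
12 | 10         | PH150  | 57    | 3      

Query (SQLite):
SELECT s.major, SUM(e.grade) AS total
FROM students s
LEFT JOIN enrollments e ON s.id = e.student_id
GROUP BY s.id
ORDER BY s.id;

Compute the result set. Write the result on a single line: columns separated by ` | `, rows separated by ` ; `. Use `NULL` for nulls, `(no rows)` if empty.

Math | 99 ; Econ | 272 ; Music | NULL ; Music | 298 ; Math | 135

LEFT JOIN keeps every students row; unmatched ones get NULL for enrollments columns.
Group by students.id and compute SUM(e.grade). SUM over an all-NULL group is NULL.
  4: ids {2} → SUM(e.grade)=99
  7: ids {4, 7, 8, 10} → SUM(e.grade)=272
  8: ids {—} → SUM(e.grade)=NULL
  10: ids {3, 5, 9, 11, 12} → SUM(e.grade)=298
  13: ids {1, 6} → SUM(e.grade)=135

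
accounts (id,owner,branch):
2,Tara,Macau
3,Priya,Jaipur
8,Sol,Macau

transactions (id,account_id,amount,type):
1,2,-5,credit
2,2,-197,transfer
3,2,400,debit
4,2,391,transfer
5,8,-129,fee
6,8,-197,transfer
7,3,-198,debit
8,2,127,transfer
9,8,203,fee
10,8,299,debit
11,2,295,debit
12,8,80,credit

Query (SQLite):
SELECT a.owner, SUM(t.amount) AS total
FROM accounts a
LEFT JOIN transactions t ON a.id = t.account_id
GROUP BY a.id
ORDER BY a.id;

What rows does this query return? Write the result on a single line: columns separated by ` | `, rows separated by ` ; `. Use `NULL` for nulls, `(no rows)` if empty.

LEFT JOIN keeps every accounts row; unmatched ones get NULL for transactions columns.
Group by accounts.id and compute SUM(t.amount). SUM over an all-NULL group is NULL.
  2: ids {1, 2, 3, 4, 8, 11} → SUM(t.amount)=1011
  3: ids {7} → SUM(t.amount)=-198
  8: ids {5, 6, 9, 10, 12} → SUM(t.amount)=256

Tara | 1011 ; Priya | -198 ; Sol | 256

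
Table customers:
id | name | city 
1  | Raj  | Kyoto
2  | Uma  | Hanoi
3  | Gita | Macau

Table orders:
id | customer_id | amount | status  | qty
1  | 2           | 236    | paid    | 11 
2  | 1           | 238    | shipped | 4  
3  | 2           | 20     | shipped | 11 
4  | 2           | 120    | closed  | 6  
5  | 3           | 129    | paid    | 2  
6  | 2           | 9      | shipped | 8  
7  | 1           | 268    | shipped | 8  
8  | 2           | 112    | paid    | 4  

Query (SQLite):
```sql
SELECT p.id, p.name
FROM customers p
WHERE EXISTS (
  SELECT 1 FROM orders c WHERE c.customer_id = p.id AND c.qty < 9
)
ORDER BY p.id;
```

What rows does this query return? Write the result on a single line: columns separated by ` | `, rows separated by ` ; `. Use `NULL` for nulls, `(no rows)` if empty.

For each customers row, check whether any orders with matching customer_id has qty < 9.
Keep rows where that is true.

1 | Raj ; 2 | Uma ; 3 | Gita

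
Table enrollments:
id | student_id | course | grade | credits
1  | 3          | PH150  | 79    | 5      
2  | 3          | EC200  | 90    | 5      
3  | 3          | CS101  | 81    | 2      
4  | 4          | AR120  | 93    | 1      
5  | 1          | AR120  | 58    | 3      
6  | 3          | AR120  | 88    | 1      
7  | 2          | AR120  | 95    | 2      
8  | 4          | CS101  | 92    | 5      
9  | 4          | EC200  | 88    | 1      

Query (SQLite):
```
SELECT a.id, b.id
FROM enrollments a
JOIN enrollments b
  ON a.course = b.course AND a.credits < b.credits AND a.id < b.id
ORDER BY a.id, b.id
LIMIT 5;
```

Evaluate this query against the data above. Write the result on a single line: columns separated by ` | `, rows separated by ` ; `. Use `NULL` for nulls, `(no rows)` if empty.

3 | 8 ; 4 | 5 ; 4 | 7 ; 6 | 7

Pairs (a,b) with same course, a.credits < b.credits, a.id < b.id.
course groups: AR120:{4,5,6,7} CS101:{3,8} EC200:{2,9} PH150:{1}
Ordered by (a.id, b.id); first 5.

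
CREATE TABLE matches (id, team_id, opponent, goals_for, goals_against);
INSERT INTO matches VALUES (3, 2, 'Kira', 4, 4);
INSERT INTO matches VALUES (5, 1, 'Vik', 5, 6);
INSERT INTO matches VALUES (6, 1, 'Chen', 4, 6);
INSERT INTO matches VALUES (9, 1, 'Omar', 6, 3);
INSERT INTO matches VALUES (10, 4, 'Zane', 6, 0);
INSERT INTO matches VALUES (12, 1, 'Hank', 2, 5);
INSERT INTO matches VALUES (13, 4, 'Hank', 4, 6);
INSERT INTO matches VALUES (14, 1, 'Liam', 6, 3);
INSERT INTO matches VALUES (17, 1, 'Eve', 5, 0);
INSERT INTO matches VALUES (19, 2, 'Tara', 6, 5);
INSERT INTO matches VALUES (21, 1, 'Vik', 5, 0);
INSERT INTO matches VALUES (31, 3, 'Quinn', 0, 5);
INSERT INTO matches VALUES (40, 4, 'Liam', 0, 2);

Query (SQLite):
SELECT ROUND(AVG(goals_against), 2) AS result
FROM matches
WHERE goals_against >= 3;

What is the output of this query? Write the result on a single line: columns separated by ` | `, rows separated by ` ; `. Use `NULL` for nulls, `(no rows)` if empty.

4.78

Rows where goals_against >= 3 → goals_against values: [4, 6, 6, 3, 5, 6, 3, 5, 5].
AVG = 43 / 9 (rounded to 2 dp).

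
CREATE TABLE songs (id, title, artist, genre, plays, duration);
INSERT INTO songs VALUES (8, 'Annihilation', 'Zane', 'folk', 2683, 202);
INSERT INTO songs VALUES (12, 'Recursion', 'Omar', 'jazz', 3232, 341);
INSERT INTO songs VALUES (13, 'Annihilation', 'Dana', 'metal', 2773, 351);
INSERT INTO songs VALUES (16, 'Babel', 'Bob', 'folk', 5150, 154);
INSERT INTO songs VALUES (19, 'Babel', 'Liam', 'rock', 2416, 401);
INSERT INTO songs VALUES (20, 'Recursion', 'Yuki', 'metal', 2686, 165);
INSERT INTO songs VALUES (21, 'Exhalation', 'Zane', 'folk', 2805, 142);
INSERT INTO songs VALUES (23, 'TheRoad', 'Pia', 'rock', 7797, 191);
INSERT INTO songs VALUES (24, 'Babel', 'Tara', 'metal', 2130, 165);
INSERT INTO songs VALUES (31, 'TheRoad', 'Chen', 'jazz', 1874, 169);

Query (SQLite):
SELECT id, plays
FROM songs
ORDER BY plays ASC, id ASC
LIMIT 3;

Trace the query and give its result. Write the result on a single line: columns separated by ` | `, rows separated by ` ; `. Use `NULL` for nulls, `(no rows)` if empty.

Sort by plays asc, tiebreak id asc: (1874, id=31), (2130, id=24), (2416, id=19), (2683, id=8), (2686, id=20), (2773, id=13) …. Take first 3.

31 | 1874 ; 24 | 2130 ; 19 | 2416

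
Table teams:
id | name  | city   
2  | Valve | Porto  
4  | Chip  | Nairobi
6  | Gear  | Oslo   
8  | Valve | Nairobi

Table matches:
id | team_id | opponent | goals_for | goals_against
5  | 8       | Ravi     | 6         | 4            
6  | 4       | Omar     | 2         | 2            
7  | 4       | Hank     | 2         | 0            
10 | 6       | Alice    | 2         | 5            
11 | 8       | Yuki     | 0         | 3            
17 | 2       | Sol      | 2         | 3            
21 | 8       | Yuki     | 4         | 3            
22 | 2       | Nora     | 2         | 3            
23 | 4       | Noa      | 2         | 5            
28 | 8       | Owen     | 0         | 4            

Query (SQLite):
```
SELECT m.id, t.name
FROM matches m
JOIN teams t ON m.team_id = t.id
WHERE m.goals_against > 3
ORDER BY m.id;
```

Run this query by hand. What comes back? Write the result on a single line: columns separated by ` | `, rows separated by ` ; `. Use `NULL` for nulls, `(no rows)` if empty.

5 | Valve ; 10 | Gear ; 23 | Chip ; 28 | Valve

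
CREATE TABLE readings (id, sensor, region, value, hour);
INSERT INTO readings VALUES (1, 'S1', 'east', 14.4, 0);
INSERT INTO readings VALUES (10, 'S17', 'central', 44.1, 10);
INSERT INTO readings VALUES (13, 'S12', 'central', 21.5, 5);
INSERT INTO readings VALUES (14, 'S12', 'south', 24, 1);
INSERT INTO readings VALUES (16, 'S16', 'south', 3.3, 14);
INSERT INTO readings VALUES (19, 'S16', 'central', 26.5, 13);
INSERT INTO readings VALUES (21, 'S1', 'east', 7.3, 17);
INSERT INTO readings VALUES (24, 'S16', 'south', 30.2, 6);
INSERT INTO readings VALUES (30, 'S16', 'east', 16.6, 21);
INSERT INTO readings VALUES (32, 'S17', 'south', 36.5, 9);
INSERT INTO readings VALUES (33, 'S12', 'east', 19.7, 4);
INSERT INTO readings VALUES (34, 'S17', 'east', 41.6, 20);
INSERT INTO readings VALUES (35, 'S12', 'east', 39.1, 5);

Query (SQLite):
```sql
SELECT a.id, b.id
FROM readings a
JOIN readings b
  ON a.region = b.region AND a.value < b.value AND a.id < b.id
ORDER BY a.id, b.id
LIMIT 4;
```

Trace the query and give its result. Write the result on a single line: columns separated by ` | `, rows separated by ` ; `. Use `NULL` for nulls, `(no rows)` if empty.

1 | 30 ; 1 | 33 ; 1 | 34 ; 1 | 35

Pairs (a,b) with same region, a.value < b.value, a.id < b.id.
region groups: central:{10,13,19} east:{1,21,30,33,34,35} south:{14,16,24,32}
Ordered by (a.id, b.id); first 4.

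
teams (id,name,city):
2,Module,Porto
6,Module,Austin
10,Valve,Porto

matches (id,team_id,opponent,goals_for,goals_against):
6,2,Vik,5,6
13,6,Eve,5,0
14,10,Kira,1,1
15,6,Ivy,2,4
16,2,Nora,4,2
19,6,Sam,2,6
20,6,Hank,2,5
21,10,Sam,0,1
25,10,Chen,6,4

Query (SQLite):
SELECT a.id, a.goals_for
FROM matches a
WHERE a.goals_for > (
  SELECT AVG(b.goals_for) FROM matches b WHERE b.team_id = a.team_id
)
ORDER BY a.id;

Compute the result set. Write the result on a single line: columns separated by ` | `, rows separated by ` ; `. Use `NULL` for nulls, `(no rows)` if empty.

6 | 5 ; 13 | 5 ; 25 | 6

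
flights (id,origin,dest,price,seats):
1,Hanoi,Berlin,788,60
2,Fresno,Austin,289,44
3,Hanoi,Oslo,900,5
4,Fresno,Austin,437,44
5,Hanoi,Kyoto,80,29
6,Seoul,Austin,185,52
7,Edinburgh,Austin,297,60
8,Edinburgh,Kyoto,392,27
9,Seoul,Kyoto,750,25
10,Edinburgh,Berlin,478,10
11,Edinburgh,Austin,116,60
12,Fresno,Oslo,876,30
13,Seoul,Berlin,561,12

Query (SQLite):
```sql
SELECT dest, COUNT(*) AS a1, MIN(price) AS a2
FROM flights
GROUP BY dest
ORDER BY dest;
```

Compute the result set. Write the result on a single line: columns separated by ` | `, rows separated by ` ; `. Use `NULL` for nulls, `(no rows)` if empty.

Group flights by dest.
Per group compute: COUNT(*), MIN(price).
  Austin: ids {2, 4, 6, 7, 11} → COUNT(*)=5, MIN(price)=116
  Berlin: ids {1, 10, 13} → COUNT(*)=3, MIN(price)=478
  Kyoto: ids {5, 8, 9} → COUNT(*)=3, MIN(price)=80
  Oslo: ids {3, 12} → COUNT(*)=2, MIN(price)=876

Austin | 5 | 116 ; Berlin | 3 | 478 ; Kyoto | 3 | 80 ; Oslo | 2 | 876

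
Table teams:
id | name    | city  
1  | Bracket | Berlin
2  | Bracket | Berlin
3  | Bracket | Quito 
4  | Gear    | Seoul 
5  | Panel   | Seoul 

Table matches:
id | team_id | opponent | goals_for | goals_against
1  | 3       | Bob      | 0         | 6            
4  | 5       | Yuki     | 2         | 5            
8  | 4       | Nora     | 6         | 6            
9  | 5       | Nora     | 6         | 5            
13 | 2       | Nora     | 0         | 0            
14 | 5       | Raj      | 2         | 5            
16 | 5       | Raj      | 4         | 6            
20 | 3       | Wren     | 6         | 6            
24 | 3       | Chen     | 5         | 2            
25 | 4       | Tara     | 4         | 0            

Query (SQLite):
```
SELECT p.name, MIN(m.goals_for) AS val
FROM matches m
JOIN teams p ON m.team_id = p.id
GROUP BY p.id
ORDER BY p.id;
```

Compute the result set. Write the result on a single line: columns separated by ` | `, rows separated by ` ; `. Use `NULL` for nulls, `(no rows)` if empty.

Bracket | 0 ; Bracket | 0 ; Gear | 4 ; Panel | 2

Join each matches row to its teams via team_id.
Group joined rows by teams.id; compute MIN(m.goals_for) per group.
  2: ids {13} → MIN(m.goals_for)=0
  3: ids {1, 20, 24} → MIN(m.goals_for)=0
  4: ids {8, 25} → MIN(m.goals_for)=4
  5: ids {4, 9, 14, 16} → MIN(m.goals_for)=2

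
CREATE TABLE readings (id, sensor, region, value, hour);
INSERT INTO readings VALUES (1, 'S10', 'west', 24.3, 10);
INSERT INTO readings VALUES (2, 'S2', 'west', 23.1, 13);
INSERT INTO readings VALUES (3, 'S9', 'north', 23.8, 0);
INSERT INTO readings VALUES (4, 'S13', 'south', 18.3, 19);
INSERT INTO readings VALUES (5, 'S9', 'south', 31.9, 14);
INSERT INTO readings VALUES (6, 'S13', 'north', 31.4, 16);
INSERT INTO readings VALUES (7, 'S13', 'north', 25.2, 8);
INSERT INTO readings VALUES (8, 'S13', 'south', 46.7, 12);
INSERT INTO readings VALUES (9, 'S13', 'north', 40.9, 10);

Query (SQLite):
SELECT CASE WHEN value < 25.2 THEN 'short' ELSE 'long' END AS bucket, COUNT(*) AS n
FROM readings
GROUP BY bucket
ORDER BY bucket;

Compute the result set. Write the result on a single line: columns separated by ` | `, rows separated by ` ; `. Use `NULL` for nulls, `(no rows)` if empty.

long | 5 ; short | 4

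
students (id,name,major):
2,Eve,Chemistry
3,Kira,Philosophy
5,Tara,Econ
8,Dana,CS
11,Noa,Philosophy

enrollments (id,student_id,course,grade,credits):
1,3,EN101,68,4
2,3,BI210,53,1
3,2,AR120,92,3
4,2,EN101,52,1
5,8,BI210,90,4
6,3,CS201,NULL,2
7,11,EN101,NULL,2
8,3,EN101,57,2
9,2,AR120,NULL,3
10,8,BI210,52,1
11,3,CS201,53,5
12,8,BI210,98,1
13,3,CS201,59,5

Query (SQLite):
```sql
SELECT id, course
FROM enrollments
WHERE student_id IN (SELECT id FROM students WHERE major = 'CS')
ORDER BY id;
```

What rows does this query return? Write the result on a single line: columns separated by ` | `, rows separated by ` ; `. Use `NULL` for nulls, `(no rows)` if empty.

Inner query: students.id where major = 'CS'.
Outer: keep enrollments rows whose student_id is in that set.
Inner query → {8}

5 | BI210 ; 10 | BI210 ; 12 | BI210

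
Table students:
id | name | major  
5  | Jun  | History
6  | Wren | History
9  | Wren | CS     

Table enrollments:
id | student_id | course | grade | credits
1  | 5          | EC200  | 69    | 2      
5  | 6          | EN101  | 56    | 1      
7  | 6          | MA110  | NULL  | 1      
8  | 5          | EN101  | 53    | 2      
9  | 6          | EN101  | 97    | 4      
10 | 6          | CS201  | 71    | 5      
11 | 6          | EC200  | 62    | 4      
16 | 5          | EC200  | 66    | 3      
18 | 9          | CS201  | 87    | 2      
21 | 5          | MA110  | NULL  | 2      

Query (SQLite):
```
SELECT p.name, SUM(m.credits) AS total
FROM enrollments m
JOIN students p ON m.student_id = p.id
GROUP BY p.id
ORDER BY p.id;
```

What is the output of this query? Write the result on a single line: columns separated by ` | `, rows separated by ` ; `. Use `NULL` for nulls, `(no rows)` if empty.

Join each enrollments row to its students via student_id.
Group joined rows by students.id; compute SUM(m.credits) per group.
  5: ids {1, 8, 16, 21} → SUM(m.credits)=9
  6: ids {5, 7, 9, 10, 11} → SUM(m.credits)=15
  9: ids {18} → SUM(m.credits)=2

Jun | 9 ; Wren | 15 ; Wren | 2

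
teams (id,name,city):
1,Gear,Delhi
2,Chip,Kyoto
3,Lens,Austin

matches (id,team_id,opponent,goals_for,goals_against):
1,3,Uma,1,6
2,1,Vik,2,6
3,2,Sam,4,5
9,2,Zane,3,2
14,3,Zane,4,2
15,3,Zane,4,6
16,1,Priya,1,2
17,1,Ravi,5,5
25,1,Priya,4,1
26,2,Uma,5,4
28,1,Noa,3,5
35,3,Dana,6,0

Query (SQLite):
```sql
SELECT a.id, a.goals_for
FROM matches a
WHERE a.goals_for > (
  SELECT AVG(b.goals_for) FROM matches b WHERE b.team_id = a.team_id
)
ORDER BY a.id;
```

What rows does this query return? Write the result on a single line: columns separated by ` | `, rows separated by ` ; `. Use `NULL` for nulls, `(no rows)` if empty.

For each matches row a, compute AVG(goals_for) over rows sharing a.team_id.
Keep row a if a.goals_for > that per-group AVG.
  team_id=1: AVG(goals_for) = 3.0
  team_id=2: AVG(goals_for) = 4.0
  team_id=3: AVG(goals_for) = 3.75

14 | 4 ; 15 | 4 ; 17 | 5 ; 25 | 4 ; 26 | 5 ; 35 | 6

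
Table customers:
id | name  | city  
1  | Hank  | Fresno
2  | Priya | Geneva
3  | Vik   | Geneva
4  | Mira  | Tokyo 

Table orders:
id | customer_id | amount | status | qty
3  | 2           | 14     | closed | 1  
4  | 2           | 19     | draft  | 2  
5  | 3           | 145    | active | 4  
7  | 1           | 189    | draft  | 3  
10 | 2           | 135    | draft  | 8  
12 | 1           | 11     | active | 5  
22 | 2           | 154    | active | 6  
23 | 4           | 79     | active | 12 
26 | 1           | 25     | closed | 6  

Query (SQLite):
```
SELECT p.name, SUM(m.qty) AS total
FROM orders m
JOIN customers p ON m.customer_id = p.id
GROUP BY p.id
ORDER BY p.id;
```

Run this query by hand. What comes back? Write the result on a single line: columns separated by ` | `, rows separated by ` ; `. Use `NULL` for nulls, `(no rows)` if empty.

Hank | 14 ; Priya | 17 ; Vik | 4 ; Mira | 12

Join each orders row to its customers via customer_id.
Group joined rows by customers.id; compute SUM(m.qty) per group.
  1: ids {7, 12, 26} → SUM(m.qty)=14
  2: ids {3, 4, 10, 22} → SUM(m.qty)=17
  3: ids {5} → SUM(m.qty)=4
  4: ids {23} → SUM(m.qty)=12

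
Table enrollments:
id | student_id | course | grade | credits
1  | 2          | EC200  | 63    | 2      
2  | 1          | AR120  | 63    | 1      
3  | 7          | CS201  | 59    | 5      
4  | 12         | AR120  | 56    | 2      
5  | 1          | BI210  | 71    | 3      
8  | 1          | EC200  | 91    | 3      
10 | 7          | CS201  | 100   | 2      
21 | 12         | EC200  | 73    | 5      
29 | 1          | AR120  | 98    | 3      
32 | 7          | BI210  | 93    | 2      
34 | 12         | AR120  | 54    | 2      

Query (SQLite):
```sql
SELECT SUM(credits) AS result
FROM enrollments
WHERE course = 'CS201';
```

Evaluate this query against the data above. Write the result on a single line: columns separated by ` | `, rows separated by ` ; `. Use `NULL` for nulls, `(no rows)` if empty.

7

Rows where course='CS201' → credits values: [5, 2].
SUM of non-NULL values = 7.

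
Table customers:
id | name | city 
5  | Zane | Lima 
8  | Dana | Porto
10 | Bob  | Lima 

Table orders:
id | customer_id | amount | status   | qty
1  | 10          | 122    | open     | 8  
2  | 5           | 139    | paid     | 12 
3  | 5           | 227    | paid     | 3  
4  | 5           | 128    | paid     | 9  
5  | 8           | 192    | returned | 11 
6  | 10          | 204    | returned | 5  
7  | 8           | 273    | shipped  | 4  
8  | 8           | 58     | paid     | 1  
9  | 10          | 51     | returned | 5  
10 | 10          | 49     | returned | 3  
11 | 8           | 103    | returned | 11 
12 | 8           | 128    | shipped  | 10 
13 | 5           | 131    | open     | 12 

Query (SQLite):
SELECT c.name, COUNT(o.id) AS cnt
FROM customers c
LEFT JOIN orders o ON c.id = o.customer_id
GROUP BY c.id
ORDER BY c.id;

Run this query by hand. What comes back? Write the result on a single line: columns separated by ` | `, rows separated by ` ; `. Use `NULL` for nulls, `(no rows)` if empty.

LEFT JOIN keeps every customers row; unmatched ones get NULL for orders columns.
Group by customers.id and compute COUNT(o.id). COUNT(col) of an all-NULL group is 0.
  5: ids {2, 3, 4, 13} → COUNT(o.id)=4
  8: ids {5, 7, 8, 11, 12} → COUNT(o.id)=5
  10: ids {1, 6, 9, 10} → COUNT(o.id)=4

Zane | 4 ; Dana | 5 ; Bob | 4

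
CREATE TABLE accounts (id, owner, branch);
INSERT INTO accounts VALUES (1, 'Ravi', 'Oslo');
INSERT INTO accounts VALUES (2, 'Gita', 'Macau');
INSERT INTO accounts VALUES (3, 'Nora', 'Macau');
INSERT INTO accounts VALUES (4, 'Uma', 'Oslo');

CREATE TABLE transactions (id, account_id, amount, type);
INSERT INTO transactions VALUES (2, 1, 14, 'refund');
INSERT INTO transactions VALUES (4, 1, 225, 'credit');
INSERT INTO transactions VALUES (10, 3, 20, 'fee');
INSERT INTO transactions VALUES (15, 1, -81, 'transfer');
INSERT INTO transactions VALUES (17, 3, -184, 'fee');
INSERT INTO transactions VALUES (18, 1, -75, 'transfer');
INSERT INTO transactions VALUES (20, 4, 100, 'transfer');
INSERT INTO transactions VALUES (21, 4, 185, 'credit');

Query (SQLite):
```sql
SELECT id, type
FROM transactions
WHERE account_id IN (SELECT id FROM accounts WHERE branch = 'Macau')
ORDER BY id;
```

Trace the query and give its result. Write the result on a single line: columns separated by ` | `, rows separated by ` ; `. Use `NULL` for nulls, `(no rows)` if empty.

Inner query: accounts.id where branch = 'Macau'.
Outer: keep transactions rows whose account_id is in that set.
Inner query → {2, 3}

10 | fee ; 17 | fee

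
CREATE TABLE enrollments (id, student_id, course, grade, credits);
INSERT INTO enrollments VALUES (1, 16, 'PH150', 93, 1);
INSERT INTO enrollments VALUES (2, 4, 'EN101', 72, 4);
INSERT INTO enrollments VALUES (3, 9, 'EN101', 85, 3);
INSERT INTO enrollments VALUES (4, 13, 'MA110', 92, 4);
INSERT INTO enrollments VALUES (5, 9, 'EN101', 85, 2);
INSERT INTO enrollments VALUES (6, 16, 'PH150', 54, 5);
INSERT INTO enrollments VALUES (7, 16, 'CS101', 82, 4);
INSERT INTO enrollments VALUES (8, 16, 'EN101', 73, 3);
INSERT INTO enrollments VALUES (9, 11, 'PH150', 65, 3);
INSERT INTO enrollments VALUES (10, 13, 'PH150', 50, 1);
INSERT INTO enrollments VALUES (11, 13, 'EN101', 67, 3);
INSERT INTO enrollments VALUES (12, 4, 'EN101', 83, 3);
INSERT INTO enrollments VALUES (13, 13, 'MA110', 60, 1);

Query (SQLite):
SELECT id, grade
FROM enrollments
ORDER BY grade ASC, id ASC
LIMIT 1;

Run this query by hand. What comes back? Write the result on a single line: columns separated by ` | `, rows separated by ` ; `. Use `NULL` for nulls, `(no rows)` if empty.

10 | 50

Sort by grade asc, tiebreak id asc: (50, id=10), (54, id=6), (60, id=13), (65, id=9) …. Take first 1.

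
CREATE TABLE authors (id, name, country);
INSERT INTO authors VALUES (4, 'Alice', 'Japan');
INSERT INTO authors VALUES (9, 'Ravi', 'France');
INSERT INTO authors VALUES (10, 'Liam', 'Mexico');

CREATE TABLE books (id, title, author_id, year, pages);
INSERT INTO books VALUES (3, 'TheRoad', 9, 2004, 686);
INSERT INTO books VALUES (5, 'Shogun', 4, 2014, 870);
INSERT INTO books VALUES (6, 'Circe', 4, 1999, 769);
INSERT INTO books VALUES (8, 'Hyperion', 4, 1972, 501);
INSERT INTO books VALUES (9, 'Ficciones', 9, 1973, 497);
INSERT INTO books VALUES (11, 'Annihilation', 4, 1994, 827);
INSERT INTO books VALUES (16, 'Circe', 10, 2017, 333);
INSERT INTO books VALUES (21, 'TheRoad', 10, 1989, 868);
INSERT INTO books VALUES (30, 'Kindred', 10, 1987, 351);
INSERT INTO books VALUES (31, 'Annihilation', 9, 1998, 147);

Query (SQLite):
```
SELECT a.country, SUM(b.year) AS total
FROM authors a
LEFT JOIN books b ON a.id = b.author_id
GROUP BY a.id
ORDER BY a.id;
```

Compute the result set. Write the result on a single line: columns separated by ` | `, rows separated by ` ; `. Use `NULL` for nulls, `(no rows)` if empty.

Japan | 7979 ; France | 5975 ; Mexico | 5993

LEFT JOIN keeps every authors row; unmatched ones get NULL for books columns.
Group by authors.id and compute SUM(b.year). SUM over an all-NULL group is NULL.
  4: ids {5, 6, 8, 11} → SUM(b.year)=7979
  9: ids {3, 9, 31} → SUM(b.year)=5975
  10: ids {16, 21, 30} → SUM(b.year)=5993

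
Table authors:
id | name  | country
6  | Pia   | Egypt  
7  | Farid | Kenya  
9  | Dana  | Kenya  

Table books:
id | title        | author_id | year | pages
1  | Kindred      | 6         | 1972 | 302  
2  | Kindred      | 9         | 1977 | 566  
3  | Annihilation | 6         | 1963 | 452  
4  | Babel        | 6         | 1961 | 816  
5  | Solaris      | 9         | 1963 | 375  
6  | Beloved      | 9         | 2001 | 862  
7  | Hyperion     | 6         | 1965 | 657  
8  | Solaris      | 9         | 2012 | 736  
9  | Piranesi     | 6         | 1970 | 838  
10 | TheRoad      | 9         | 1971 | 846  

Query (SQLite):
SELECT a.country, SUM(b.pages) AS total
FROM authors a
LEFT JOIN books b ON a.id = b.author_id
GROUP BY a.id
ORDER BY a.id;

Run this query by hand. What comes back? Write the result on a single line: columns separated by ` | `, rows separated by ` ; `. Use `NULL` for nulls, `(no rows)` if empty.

Egypt | 3065 ; Kenya | NULL ; Kenya | 3385

LEFT JOIN keeps every authors row; unmatched ones get NULL for books columns.
Group by authors.id and compute SUM(b.pages). SUM over an all-NULL group is NULL.
  6: ids {1, 3, 4, 7, 9} → SUM(b.pages)=3065
  7: ids {—} → SUM(b.pages)=NULL
  9: ids {2, 5, 6, 8, 10} → SUM(b.pages)=3385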